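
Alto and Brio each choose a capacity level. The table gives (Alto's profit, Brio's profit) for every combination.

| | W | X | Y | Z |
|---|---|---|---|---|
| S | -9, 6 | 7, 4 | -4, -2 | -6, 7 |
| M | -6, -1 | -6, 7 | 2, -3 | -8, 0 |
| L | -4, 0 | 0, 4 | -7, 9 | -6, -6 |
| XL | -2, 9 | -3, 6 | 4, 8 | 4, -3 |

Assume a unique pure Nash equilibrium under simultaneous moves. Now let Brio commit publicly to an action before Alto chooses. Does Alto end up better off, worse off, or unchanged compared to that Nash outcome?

unchanged

Solve by backward induction (Brio leads).
- W: BR = XL, leader payoff 9.
- X: BR = S, leader payoff 4.
- Y: BR = XL, leader payoff 8.
- Z: BR = XL, leader payoff -3.
Maximizing over 9, 4, 8, -3, Brio chooses W. Subgame-perfect outcome: (XL, W) with payoffs (-2, 9).
Under simultaneous play:
Alto's best replies: W→XL; X→S; Y→XL; Z→XL.
Brio's best replies: S→Z; M→X; L→Y; XL→W.
Only (XL, W) has each player best-responding; Nash payoffs (-2, 9).
Alto earns -2 sequentially versus -2 at the Nash outcome: unchanged.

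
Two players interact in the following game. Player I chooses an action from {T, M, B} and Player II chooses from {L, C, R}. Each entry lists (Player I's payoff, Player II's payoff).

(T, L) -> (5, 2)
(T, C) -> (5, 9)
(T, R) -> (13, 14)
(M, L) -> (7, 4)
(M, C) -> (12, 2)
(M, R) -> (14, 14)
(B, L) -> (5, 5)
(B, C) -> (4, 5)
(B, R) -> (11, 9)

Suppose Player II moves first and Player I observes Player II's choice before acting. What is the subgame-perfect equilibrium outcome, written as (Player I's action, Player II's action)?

(M, R)

Player I best-responds to each possible Player II move:
- L: Player I compares 5, 7, 5 and picks M; Player II would get 4.
- C: Player I compares 5, 12, 4 and picks M; Player II would get 2.
- R: Player I compares 13, 14, 11 and picks M; Player II would get 14.
Player II's induced payoffs are 4, 2, 14, so Player II commits to R. Subgame-perfect outcome: (M, R) with payoffs (14, 14).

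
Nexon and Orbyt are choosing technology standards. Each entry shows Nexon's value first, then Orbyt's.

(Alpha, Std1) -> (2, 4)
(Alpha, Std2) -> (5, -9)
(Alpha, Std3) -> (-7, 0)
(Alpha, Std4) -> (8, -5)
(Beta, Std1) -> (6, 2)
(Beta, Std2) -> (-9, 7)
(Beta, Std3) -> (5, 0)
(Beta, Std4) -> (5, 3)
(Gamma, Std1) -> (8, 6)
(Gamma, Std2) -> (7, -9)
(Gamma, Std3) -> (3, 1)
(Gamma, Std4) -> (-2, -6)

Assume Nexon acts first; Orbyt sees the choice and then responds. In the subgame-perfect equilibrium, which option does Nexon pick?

Backward induction with Nexon moving first.
- Alpha → Orbyt plays Std1 (best of 4, -9, 0, -5); Nexon gets 2.
- Beta → Orbyt plays Std2 (best of 2, 7, 0, 3); Nexon gets -9.
- Gamma → Orbyt plays Std1 (best of 6, -9, 1, -6); Nexon gets 8.
Nexon's induced payoffs are 2, -9, 8, so Nexon commits to Gamma. Subgame-perfect outcome: (Gamma, Std1) with payoffs (8, 6).

Gamma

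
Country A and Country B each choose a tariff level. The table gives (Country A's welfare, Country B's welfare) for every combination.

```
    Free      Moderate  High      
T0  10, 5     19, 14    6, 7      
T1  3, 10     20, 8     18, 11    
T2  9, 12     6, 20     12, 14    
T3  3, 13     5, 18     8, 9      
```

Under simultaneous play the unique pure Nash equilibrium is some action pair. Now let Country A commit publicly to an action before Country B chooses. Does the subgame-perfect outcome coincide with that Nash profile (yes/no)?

Country B best-responds to each possible Country A move:
- T0 → Country B plays Moderate (best of 5, 14, 7); Country A gets 19.
- T1 → Country B plays High (best of 10, 8, 11); Country A gets 18.
- T2 → Country B plays Moderate (best of 12, 20, 14); Country A gets 6.
- T3 → Country B plays Moderate (best of 13, 18, 9); Country A gets 5.
Among 19, 18, 6, 5, the best is 19 at T0. Subgame-perfect outcome: (T0, Moderate) with payoffs (19, 14).
Under simultaneous play:
Country A's best replies: Free→T0; Moderate→T1; High→T1.
Country B's best replies: T0→Moderate; T1→High; T2→Moderate; T3→Moderate.
The unique mutual best reply is (T1, High), giving (18, 11).
Sequential outcome (T0, Moderate) differs from the Nash profile (T1, High).

no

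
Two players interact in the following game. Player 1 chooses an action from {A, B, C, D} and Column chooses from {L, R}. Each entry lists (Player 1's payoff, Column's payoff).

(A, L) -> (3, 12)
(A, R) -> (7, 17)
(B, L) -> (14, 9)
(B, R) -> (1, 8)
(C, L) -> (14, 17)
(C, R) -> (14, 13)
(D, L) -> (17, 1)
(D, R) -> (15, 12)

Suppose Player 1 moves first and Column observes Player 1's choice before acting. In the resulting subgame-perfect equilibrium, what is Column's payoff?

12

Backward induction with Player 1 moving first.
- A → Column plays R (best of 12, 17); Player 1 gets 7.
- B → Column plays L (best of 9, 8); Player 1 gets 14.
- C → Column plays L (best of 17, 13); Player 1 gets 14.
- D → Column plays R (best of 1, 12); Player 1 gets 15.
Player 1's induced payoffs are 7, 14, 14, 15, so Player 1 commits to D. Subgame-perfect outcome: (D, R) with payoffs (15, 12).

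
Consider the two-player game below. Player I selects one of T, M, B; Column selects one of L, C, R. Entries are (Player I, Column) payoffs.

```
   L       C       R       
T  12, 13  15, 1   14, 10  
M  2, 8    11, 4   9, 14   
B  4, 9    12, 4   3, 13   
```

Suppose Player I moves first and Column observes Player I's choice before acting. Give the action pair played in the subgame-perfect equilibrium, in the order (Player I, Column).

Column best-responds to each possible Player I move:
- T: Column compares 13, 1, 10 and picks L; Player I would get 12.
- M: Column compares 8, 4, 14 and picks R; Player I would get 9.
- B: Column compares 9, 4, 13 and picks R; Player I would get 3.
Among 12, 9, 3, the best is 12 at T. Subgame-perfect outcome: (T, L) with payoffs (12, 13).

(T, L)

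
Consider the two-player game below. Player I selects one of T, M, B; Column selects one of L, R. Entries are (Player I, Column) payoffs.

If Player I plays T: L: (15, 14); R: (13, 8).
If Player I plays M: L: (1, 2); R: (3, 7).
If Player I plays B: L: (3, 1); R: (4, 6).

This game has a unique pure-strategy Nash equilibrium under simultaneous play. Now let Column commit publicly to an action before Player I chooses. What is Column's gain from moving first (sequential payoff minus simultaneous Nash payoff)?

0

Backward induction with Column moving first.
- L → Player I plays T (best of 15, 1, 3); Column gets 14.
- R → Player I plays T (best of 13, 3, 4); Column gets 8.
Among 14, 8, the best is 14 at L. Subgame-perfect outcome: (T, L) with payoffs (15, 14).
Now find the simultaneous Nash equilibrium.
Player I's best replies: L→T; R→T.
Column's best replies: T→L; M→R; B→R.
Only (T, L) has each player best-responding; Nash payoffs (15, 14).
Column's commitment gain: 14 − 14 = 0.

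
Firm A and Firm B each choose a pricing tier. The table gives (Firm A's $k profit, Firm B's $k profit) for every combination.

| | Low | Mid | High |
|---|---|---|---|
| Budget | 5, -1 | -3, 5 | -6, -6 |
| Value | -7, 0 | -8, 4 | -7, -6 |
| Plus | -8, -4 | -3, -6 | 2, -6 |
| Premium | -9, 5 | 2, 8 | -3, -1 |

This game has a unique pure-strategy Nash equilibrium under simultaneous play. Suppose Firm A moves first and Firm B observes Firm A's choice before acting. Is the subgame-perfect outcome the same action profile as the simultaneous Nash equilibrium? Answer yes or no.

yes

Solve by backward induction (Firm A leads).
- Budget: Firm B compares -1, 5, -6 and picks Mid; Firm A would get -3.
- Value: Firm B compares 0, 4, -6 and picks Mid; Firm A would get -8.
- Plus: Firm B compares -4, -6, -6 and picks Low; Firm A would get -8.
- Premium: Firm B compares 5, 8, -1 and picks Mid; Firm A would get 2.
Among -3, -8, -8, 2, the best is 2 at Premium. Subgame-perfect outcome: (Premium, Mid) with payoffs (2, 8).
Under simultaneous play:
Firm A's best replies: Low→Budget; Mid→Premium; High→Plus.
Firm B's best replies: Budget→Mid; Value→Mid; Plus→Low; Premium→Mid.
The unique mutual best reply is (Premium, Mid), giving (2, 8).
Sequential outcome (Premium, Mid) coincides with the Nash profile (Premium, Mid).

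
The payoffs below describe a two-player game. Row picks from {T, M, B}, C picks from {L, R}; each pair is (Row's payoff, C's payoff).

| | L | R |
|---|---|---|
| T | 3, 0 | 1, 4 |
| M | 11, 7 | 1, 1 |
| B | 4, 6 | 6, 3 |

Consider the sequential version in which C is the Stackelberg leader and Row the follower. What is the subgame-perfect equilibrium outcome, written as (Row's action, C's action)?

Solve by backward induction (C leads).
- L → Row plays M (best of 3, 11, 4); C gets 7.
- R → Row plays B (best of 1, 1, 6); C gets 3.
C's induced payoffs are 7, 3, so C commits to L. Subgame-perfect outcome: (M, L) with payoffs (11, 7).

(M, L)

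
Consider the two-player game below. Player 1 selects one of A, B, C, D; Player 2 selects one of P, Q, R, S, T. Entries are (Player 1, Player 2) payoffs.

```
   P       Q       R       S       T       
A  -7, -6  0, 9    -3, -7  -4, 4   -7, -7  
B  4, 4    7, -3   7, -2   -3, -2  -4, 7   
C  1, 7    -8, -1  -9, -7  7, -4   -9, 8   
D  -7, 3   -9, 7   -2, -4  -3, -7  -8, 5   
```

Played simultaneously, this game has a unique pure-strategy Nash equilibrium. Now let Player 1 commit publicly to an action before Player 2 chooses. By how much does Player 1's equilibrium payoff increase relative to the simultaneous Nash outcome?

4

Player 2 best-responds to each possible Player 1 move:
- A: BR = Q, leader payoff 0.
- B: BR = T, leader payoff -4.
- C: BR = T, leader payoff -9.
- D: BR = Q, leader payoff -9.
Among 0, -4, -9, -9, the best is 0 at A. Subgame-perfect outcome: (A, Q) with payoffs (0, 9).
Under simultaneous play:
Player 1's best replies: P→B; Q→B; R→B; S→C; T→B.
Player 2's best replies: A→Q; B→T; C→T; D→Q.
The unique mutual best reply is (B, T), giving (-4, 7).
Player 1's commitment gain: 0 − -4 = 4.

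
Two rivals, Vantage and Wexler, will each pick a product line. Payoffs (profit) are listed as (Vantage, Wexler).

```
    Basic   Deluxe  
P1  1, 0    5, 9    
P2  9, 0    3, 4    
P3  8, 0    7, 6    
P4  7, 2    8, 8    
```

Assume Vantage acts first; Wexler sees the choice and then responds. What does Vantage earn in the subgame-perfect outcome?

8

Solve by backward induction (Vantage leads).
- P1 → Wexler plays Deluxe (best of 0, 9); Vantage gets 5.
- P2 → Wexler plays Deluxe (best of 0, 4); Vantage gets 3.
- P3 → Wexler plays Deluxe (best of 0, 6); Vantage gets 7.
- P4 → Wexler plays Deluxe (best of 2, 8); Vantage gets 8.
Among 5, 3, 7, 8, the best is 8 at P4. Subgame-perfect outcome: (P4, Deluxe) with payoffs (8, 8).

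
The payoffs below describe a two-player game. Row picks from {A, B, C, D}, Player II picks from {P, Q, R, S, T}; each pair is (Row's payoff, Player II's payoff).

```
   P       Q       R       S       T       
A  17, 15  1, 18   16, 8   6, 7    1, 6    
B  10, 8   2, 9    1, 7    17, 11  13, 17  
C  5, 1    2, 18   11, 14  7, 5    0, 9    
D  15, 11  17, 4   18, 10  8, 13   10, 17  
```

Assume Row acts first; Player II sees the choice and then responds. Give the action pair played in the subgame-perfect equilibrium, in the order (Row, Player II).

Work backward from Player II's decision.
- A → Player II plays Q (best of 15, 18, 8, 7, 6); Row gets 1.
- B → Player II plays T (best of 8, 9, 7, 11, 17); Row gets 13.
- C → Player II plays Q (best of 1, 18, 14, 5, 9); Row gets 2.
- D → Player II plays T (best of 11, 4, 10, 13, 17); Row gets 10.
Maximizing over 1, 13, 2, 10, Row chooses B. Subgame-perfect outcome: (B, T) with payoffs (13, 17).

(B, T)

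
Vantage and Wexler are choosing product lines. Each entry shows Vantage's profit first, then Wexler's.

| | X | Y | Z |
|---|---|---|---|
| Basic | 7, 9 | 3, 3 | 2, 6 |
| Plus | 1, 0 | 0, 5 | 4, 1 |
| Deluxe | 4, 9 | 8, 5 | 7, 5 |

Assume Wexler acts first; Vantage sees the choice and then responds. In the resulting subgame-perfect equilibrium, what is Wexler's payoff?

Work backward from Vantage's decision.
- X: Vantage compares 7, 1, 4 and picks Basic; Wexler would get 9.
- Y: Vantage compares 3, 0, 8 and picks Deluxe; Wexler would get 5.
- Z: Vantage compares 2, 4, 7 and picks Deluxe; Wexler would get 5.
Maximizing over 9, 5, 5, Wexler chooses X. Subgame-perfect outcome: (Basic, X) with payoffs (7, 9).

9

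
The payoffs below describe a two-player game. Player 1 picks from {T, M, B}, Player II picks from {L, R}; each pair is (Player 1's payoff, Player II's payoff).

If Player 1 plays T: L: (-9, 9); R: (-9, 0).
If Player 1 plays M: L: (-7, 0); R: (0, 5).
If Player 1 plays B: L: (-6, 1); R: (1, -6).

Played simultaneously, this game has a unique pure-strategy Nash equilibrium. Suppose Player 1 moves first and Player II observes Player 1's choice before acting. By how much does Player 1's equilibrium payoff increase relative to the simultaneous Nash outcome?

6

Work backward from Player II's decision.
- T → Player II plays L (best of 9, 0); Player 1 gets -9.
- M → Player II plays R (best of 0, 5); Player 1 gets 0.
- B → Player II plays L (best of 1, -6); Player 1 gets -6.
Maximizing over -9, 0, -6, Player 1 chooses M. Subgame-perfect outcome: (M, R) with payoffs (0, 5).
Now find the simultaneous Nash equilibrium.
Player 1's best replies: L→B; R→B.
Player II's best replies: T→L; M→R; B→L.
Only (B, L) has each player best-responding; Nash payoffs (-6, 1).
Player 1's commitment gain: 0 − -6 = 6.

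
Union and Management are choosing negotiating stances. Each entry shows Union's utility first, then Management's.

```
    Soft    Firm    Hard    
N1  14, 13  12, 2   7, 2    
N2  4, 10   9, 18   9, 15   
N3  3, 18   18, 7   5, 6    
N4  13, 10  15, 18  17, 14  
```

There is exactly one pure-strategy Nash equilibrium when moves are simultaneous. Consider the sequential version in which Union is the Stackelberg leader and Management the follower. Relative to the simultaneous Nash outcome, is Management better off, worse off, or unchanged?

better off

Backward induction with Union moving first.
- N1 → Management plays Soft (best of 13, 2, 2); Union gets 14.
- N2 → Management plays Firm (best of 10, 18, 15); Union gets 9.
- N3 → Management plays Soft (best of 18, 7, 6); Union gets 3.
- N4 → Management plays Firm (best of 10, 18, 14); Union gets 15.
Maximizing over 14, 9, 3, 15, Union chooses N4. Subgame-perfect outcome: (N4, Firm) with payoffs (15, 18).
Now find the simultaneous Nash equilibrium.
Union's best replies: Soft→N1; Firm→N3; Hard→N4.
Management's best replies: N1→Soft; N2→Firm; N3→Soft; N4→Firm.
The unique mutual best reply is (N1, Soft), giving (14, 13).
Management earns 18 sequentially versus 13 at the Nash outcome: better off.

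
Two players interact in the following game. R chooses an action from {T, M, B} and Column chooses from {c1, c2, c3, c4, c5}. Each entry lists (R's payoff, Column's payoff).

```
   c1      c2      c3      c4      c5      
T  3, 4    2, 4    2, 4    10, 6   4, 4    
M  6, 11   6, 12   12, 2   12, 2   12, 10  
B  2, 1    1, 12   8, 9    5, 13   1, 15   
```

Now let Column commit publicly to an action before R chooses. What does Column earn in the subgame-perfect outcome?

R best-responds to each possible Column move:
- c1: BR = M, leader payoff 11.
- c2: BR = M, leader payoff 12.
- c3: BR = M, leader payoff 2.
- c4: BR = M, leader payoff 2.
- c5: BR = M, leader payoff 10.
Among 11, 12, 2, 2, 10, the best is 12 at c2. Subgame-perfect outcome: (M, c2) with payoffs (6, 12).

12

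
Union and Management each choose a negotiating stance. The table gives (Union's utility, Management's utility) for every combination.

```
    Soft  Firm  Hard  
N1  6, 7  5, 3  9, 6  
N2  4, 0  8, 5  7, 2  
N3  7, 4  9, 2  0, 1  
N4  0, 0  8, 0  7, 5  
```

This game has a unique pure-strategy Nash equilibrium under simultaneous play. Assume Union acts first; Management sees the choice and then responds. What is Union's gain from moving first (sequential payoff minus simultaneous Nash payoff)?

Solve by backward induction (Union leads).
- N1: BR = Soft, leader payoff 6.
- N2: BR = Firm, leader payoff 8.
- N3: BR = Soft, leader payoff 7.
- N4: BR = Hard, leader payoff 7.
Among 6, 8, 7, 7, the best is 8 at N2. Subgame-perfect outcome: (N2, Firm) with payoffs (8, 5).
Under simultaneous play:
Union's best replies: Soft→N3; Firm→N3; Hard→N1.
Management's best replies: N1→Soft; N2→Firm; N3→Soft; N4→Hard.
The unique mutual best reply is (N3, Soft), giving (7, 4).
Union's commitment gain: 8 − 7 = 1.

1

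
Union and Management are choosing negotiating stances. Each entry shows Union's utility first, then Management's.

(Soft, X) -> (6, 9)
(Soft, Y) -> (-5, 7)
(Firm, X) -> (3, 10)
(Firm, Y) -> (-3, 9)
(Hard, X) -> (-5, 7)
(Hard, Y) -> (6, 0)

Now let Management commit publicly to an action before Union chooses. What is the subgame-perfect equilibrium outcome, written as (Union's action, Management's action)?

Solve by backward induction (Management leads).
- X → Union plays Soft (best of 6, 3, -5); Management gets 9.
- Y → Union plays Hard (best of -5, -3, 6); Management gets 0.
Management's induced payoffs are 9, 0, so Management commits to X. Subgame-perfect outcome: (Soft, X) with payoffs (6, 9).

(Soft, X)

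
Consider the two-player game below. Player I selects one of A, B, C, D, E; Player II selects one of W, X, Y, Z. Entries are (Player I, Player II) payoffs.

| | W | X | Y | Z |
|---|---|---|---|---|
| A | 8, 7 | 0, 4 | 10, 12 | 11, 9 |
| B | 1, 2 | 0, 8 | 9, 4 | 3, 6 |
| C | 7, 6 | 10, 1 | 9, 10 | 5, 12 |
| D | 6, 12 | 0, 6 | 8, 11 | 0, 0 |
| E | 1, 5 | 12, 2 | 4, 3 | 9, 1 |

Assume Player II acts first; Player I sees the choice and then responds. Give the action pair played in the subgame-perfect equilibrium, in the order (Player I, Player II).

Work backward from Player I's decision.
- W → Player I plays A (best of 8, 1, 7, 6, 1); Player II gets 7.
- X → Player I plays E (best of 0, 0, 10, 0, 12); Player II gets 2.
- Y → Player I plays A (best of 10, 9, 9, 8, 4); Player II gets 12.
- Z → Player I plays A (best of 11, 3, 5, 0, 9); Player II gets 9.
Maximizing over 7, 2, 12, 9, Player II chooses Y. Subgame-perfect outcome: (A, Y) with payoffs (10, 12).

(A, Y)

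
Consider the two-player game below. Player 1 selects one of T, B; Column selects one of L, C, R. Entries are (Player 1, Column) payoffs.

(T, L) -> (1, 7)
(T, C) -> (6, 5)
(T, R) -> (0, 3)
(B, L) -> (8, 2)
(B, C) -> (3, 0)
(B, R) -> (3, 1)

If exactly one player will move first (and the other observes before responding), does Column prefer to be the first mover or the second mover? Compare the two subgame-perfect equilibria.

first

If Player 1 leads: Column's best replies are T→L, B→L; Player 1's induced payoffs 1, 8; outcome (B, L), payoffs (8, 2).
If Column leads: Player 1's best replies are L→B, C→T, R→B; Column's induced payoffs 2, 5, 1; outcome (T, C), payoffs (6, 5).
Column gets 5 moving first and 2 moving second, so Column prefers to move first.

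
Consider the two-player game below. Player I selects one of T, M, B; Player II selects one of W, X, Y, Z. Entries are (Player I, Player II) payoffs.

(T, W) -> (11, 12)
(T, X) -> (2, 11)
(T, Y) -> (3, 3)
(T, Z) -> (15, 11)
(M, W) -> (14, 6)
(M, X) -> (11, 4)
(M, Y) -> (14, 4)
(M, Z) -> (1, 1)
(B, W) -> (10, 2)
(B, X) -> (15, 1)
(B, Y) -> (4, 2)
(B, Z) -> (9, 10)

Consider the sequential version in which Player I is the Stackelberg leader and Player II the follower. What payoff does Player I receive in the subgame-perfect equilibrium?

14

Player II best-responds to each possible Player I move:
- T → Player II plays W (best of 12, 11, 3, 11); Player I gets 11.
- M → Player II plays W (best of 6, 4, 4, 1); Player I gets 14.
- B → Player II plays Z (best of 2, 1, 2, 10); Player I gets 9.
Player I's induced payoffs are 11, 14, 9, so Player I commits to M. Subgame-perfect outcome: (M, W) with payoffs (14, 6).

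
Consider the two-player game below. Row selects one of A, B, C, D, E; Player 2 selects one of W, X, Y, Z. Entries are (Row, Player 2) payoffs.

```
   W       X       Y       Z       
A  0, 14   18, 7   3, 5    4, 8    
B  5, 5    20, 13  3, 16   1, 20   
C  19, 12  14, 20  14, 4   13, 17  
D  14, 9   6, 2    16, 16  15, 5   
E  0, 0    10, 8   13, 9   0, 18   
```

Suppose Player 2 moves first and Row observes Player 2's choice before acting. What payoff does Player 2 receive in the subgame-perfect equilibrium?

16

Backward induction with Player 2 moving first.
- W: Row compares 0, 5, 19, 14, 0 and picks C; Player 2 would get 12.
- X: Row compares 18, 20, 14, 6, 10 and picks B; Player 2 would get 13.
- Y: Row compares 3, 3, 14, 16, 13 and picks D; Player 2 would get 16.
- Z: Row compares 4, 1, 13, 15, 0 and picks D; Player 2 would get 5.
Maximizing over 12, 13, 16, 5, Player 2 chooses Y. Subgame-perfect outcome: (D, Y) with payoffs (16, 16).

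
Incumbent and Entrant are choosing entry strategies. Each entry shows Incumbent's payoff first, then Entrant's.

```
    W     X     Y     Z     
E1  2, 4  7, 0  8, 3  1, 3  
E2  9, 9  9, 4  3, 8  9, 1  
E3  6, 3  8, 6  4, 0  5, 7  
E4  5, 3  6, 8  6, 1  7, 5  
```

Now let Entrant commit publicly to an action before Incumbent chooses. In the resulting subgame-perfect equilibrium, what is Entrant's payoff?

9

Solve by backward induction (Entrant leads).
- W → Incumbent plays E2 (best of 2, 9, 6, 5); Entrant gets 9.
- X → Incumbent plays E2 (best of 7, 9, 8, 6); Entrant gets 4.
- Y → Incumbent plays E1 (best of 8, 3, 4, 6); Entrant gets 3.
- Z → Incumbent plays E2 (best of 1, 9, 5, 7); Entrant gets 1.
Maximizing over 9, 4, 3, 1, Entrant chooses W. Subgame-perfect outcome: (E2, W) with payoffs (9, 9).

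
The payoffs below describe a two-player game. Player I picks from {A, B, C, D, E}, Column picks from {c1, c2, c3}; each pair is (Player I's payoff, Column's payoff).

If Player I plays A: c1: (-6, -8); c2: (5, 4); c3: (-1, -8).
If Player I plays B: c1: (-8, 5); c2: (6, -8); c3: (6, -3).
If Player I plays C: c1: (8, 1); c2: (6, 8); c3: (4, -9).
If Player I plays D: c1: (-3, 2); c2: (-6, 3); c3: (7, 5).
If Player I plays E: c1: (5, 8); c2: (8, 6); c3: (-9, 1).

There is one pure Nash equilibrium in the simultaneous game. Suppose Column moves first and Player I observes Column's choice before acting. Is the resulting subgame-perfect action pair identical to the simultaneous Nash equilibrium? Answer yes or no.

Solve by backward induction (Column leads).
- c1: Player I compares -6, -8, 8, -3, 5 and picks C; Column would get 1.
- c2: Player I compares 5, 6, 6, -6, 8 and picks E; Column would get 6.
- c3: Player I compares -1, 6, 4, 7, -9 and picks D; Column would get 5.
Among 1, 6, 5, the best is 6 at c2. Subgame-perfect outcome: (E, c2) with payoffs (8, 6).
For the simultaneous game, intersect best replies.
Player I's best replies: c1→C; c2→E; c3→D.
Column's best replies: A→c2; B→c1; C→c2; D→c3; E→c1.
Only (D, c3) has each player best-responding; Nash payoffs (7, 5).
Sequential outcome (E, c2) differs from the Nash profile (D, c3).

no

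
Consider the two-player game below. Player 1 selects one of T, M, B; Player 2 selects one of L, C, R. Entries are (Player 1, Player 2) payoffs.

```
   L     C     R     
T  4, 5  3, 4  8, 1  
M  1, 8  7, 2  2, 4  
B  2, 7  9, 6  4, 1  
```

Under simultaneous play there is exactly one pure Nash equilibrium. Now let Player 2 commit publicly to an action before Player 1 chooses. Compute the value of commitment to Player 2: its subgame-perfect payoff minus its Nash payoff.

Work backward from Player 1's decision.
- L: BR = T, leader payoff 5.
- C: BR = B, leader payoff 6.
- R: BR = T, leader payoff 1.
Maximizing over 5, 6, 1, Player 2 chooses C. Subgame-perfect outcome: (B, C) with payoffs (9, 6).
Under simultaneous play:
Player 1's best replies: L→T; C→B; R→T.
Player 2's best replies: T→L; M→L; B→L.
The unique mutual best reply is (T, L), giving (4, 5).
Player 2's commitment gain: 6 − 5 = 1.

1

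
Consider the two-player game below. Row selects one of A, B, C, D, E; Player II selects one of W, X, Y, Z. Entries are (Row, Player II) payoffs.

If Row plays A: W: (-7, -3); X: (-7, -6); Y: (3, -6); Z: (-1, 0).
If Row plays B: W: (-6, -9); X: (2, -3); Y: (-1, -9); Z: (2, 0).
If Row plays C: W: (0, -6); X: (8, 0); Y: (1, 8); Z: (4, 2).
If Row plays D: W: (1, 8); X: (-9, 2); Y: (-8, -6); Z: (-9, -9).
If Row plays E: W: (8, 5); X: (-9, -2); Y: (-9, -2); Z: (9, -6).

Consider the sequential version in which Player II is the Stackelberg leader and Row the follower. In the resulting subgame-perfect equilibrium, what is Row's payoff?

Work backward from Row's decision.
- W: Row compares -7, -6, 0, 1, 8 and picks E; Player II would get 5.
- X: Row compares -7, 2, 8, -9, -9 and picks C; Player II would get 0.
- Y: Row compares 3, -1, 1, -8, -9 and picks A; Player II would get -6.
- Z: Row compares -1, 2, 4, -9, 9 and picks E; Player II would get -6.
Player II's induced payoffs are 5, 0, -6, -6, so Player II commits to W. Subgame-perfect outcome: (E, W) with payoffs (8, 5).

8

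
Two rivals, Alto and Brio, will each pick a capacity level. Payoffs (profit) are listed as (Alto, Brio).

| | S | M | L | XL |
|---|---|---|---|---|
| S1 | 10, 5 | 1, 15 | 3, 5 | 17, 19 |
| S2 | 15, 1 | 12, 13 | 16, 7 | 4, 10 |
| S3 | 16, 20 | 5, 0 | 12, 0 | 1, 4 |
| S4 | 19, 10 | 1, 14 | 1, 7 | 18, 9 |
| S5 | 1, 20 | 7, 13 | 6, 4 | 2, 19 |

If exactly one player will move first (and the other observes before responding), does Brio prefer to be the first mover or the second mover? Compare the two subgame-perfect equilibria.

If Alto leads: Brio's best replies are S1→XL, S2→M, S3→S, S4→M, S5→S; Alto's induced payoffs 17, 12, 16, 1, 1; outcome (S1, XL), payoffs (17, 19).
If Brio leads: Alto's best replies are S→S4, M→S2, L→S2, XL→S4; Brio's induced payoffs 10, 13, 7, 9; outcome (S2, M), payoffs (12, 13).
Brio gets 13 moving first and 19 moving second, so Brio prefers to move second.

second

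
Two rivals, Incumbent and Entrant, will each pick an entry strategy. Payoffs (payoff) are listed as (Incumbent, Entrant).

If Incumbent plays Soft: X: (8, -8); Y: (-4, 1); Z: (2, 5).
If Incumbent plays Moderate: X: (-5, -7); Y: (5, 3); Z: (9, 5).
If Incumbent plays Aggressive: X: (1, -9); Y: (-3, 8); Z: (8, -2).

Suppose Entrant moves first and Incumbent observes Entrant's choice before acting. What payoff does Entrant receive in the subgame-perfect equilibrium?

Work backward from Incumbent's decision.
- X: Incumbent compares 8, -5, 1 and picks Soft; Entrant would get -8.
- Y: Incumbent compares -4, 5, -3 and picks Moderate; Entrant would get 3.
- Z: Incumbent compares 2, 9, 8 and picks Moderate; Entrant would get 5.
Among -8, 3, 5, the best is 5 at Z. Subgame-perfect outcome: (Moderate, Z) with payoffs (9, 5).

5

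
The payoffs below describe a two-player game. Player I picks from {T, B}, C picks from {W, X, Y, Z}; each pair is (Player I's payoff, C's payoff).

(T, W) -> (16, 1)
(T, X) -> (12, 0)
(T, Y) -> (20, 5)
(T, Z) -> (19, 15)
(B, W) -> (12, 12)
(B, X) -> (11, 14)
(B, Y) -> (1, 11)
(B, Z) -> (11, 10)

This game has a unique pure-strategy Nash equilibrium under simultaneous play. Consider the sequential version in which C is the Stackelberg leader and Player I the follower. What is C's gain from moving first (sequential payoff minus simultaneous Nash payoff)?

0

Backward induction with C moving first.
- W: Player I compares 16, 12 and picks T; C would get 1.
- X: Player I compares 12, 11 and picks T; C would get 0.
- Y: Player I compares 20, 1 and picks T; C would get 5.
- Z: Player I compares 19, 11 and picks T; C would get 15.
Maximizing over 1, 0, 5, 15, C chooses Z. Subgame-perfect outcome: (T, Z) with payoffs (19, 15).
Now find the simultaneous Nash equilibrium.
Player I's best replies: W→T; X→T; Y→T; Z→T.
C's best replies: T→Z; B→X.
Only (T, Z) has each player best-responding; Nash payoffs (19, 15).
C's commitment gain: 15 − 15 = 0.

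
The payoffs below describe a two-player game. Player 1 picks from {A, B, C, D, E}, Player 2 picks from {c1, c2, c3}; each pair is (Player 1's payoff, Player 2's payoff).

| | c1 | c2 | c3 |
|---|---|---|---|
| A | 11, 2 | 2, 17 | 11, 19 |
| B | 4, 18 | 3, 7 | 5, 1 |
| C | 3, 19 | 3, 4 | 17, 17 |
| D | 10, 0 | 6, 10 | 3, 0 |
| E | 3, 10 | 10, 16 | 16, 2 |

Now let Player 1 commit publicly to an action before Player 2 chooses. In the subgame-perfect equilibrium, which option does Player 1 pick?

Work backward from Player 2's decision.
- A: BR = c3, leader payoff 11.
- B: BR = c1, leader payoff 4.
- C: BR = c1, leader payoff 3.
- D: BR = c2, leader payoff 6.
- E: BR = c2, leader payoff 10.
Maximizing over 11, 4, 3, 6, 10, Player 1 chooses A. Subgame-perfect outcome: (A, c3) with payoffs (11, 19).

A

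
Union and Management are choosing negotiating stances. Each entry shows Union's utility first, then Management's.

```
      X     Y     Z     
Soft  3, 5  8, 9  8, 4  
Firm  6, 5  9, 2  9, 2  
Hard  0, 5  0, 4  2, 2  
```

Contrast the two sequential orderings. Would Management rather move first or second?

second

If Union leads: Management's best replies are Soft→Y, Firm→X, Hard→X; Union's induced payoffs 8, 6, 0; outcome (Soft, Y), payoffs (8, 9).
If Management leads: Union's best replies are X→Firm, Y→Firm, Z→Firm; Management's induced payoffs 5, 2, 2; outcome (Firm, X), payoffs (6, 5).
Management gets 5 moving first and 9 moving second, so Management prefers to move second.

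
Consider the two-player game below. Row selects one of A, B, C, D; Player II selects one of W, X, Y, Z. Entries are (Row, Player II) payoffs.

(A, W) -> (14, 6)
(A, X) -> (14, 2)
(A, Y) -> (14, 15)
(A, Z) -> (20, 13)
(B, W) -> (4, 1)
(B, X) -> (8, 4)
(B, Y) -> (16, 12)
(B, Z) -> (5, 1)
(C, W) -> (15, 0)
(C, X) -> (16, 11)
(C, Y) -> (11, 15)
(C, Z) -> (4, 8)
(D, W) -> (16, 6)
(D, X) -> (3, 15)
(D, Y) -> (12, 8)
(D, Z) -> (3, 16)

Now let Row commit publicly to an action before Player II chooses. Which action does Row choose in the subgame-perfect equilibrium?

B

Backward induction with Row moving first.
- A: BR = Y, leader payoff 14.
- B: BR = Y, leader payoff 16.
- C: BR = Y, leader payoff 11.
- D: BR = Z, leader payoff 3.
Row's induced payoffs are 14, 16, 11, 3, so Row commits to B. Subgame-perfect outcome: (B, Y) with payoffs (16, 12).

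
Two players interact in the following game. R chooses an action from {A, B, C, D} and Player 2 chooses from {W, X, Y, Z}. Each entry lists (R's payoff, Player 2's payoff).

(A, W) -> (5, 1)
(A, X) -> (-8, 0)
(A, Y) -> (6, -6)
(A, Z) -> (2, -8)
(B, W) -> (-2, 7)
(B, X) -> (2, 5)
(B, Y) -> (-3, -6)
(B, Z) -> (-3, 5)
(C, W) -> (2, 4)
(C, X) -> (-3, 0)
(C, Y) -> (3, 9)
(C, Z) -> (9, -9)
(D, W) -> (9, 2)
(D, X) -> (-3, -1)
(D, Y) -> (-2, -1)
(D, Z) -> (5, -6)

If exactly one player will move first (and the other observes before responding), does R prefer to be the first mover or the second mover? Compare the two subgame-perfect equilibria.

If R leads: Player 2's best replies are A→W, B→W, C→Y, D→W; R's induced payoffs 5, -2, 3, 9; outcome (D, W), payoffs (9, 2).
If Player 2 leads: R's best replies are W→D, X→B, Y→A, Z→C; Player 2's induced payoffs 2, 5, -6, -9; outcome (B, X), payoffs (2, 5).
R gets 9 moving first and 2 moving second, so R prefers to move first.

first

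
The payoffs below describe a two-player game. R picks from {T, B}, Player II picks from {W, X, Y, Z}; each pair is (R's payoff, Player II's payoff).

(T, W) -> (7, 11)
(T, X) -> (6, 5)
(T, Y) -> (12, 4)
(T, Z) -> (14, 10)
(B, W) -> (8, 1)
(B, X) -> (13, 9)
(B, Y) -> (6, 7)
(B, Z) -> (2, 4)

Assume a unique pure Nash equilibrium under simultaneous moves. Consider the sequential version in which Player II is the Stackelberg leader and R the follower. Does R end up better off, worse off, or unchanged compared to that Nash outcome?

R best-responds to each possible Player II move:
- W: R compares 7, 8 and picks B; Player II would get 1.
- X: R compares 6, 13 and picks B; Player II would get 9.
- Y: R compares 12, 6 and picks T; Player II would get 4.
- Z: R compares 14, 2 and picks T; Player II would get 10.
Among 1, 9, 4, 10, the best is 10 at Z. Subgame-perfect outcome: (T, Z) with payoffs (14, 10).
For the simultaneous game, intersect best replies.
R's best replies: W→B; X→B; Y→T; Z→T.
Player II's best replies: T→W; B→X.
Only (B, X) has each player best-responding; Nash payoffs (13, 9).
R earns 14 sequentially versus 13 at the Nash outcome: better off.

better off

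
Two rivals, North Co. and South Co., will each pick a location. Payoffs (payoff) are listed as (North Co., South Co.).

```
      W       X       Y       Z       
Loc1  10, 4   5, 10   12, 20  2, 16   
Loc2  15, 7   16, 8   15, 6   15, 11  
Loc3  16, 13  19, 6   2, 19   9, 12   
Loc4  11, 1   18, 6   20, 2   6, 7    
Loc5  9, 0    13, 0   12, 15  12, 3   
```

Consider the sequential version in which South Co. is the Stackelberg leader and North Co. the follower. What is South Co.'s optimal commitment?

Work backward from North Co.'s decision.
- W: North Co. compares 10, 15, 16, 11, 9 and picks Loc3; South Co. would get 13.
- X: North Co. compares 5, 16, 19, 18, 13 and picks Loc3; South Co. would get 6.
- Y: North Co. compares 12, 15, 2, 20, 12 and picks Loc4; South Co. would get 2.
- Z: North Co. compares 2, 15, 9, 6, 12 and picks Loc2; South Co. would get 11.
Maximizing over 13, 6, 2, 11, South Co. chooses W. Subgame-perfect outcome: (Loc3, W) with payoffs (16, 13).

W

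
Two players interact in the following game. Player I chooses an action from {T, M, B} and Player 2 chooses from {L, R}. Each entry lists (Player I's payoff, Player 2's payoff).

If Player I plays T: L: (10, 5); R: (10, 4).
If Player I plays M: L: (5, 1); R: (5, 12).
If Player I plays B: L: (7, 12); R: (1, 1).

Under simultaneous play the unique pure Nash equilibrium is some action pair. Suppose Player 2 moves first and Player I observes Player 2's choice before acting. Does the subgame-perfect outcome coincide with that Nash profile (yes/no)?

Work backward from Player I's decision.
- L: BR = T, leader payoff 5.
- R: BR = T, leader payoff 4.
Among 5, 4, the best is 5 at L. Subgame-perfect outcome: (T, L) with payoffs (10, 5).
Now find the simultaneous Nash equilibrium.
Player I's best replies: L→T; R→T.
Player 2's best replies: T→L; M→R; B→L.
The unique mutual best reply is (T, L), giving (10, 5).
Sequential outcome (T, L) coincides with the Nash profile (T, L).

yes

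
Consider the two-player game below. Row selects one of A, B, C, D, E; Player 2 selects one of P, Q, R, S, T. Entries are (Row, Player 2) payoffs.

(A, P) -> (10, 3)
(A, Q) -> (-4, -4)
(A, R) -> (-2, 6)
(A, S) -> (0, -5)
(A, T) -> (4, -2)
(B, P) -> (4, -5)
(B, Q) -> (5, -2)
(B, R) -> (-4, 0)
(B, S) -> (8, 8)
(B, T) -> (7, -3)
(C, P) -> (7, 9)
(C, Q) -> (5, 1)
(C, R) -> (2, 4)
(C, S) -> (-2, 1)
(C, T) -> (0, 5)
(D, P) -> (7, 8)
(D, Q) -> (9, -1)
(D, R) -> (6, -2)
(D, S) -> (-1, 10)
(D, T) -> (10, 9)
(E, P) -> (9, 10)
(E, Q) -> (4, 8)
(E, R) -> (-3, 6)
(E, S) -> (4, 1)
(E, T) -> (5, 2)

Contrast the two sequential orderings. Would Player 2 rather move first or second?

If Row leads: Player 2's best replies are A→R, B→S, C→P, D→S, E→P; Row's induced payoffs -2, 8, 7, -1, 9; outcome (E, P), payoffs (9, 10).
If Player 2 leads: Row's best replies are P→A, Q→D, R→D, S→B, T→D; Player 2's induced payoffs 3, -1, -2, 8, 9; outcome (D, T), payoffs (10, 9).
Player 2 gets 9 moving first and 10 moving second, so Player 2 prefers to move second.

second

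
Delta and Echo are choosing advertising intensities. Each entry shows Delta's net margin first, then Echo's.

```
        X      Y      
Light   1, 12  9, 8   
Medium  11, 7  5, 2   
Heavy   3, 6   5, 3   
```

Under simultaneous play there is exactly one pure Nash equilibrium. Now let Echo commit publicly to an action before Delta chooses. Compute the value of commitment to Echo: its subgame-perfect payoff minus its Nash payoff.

Solve by backward induction (Echo leads).
- X → Delta plays Medium (best of 1, 11, 3); Echo gets 7.
- Y → Delta plays Light (best of 9, 5, 5); Echo gets 8.
Among 7, 8, the best is 8 at Y. Subgame-perfect outcome: (Light, Y) with payoffs (9, 8).
Under simultaneous play:
Delta's best replies: X→Medium; Y→Light.
Echo's best replies: Light→X; Medium→X; Heavy→X.
Only (Medium, X) has each player best-responding; Nash payoffs (11, 7).
Echo's commitment gain: 8 − 7 = 1.

1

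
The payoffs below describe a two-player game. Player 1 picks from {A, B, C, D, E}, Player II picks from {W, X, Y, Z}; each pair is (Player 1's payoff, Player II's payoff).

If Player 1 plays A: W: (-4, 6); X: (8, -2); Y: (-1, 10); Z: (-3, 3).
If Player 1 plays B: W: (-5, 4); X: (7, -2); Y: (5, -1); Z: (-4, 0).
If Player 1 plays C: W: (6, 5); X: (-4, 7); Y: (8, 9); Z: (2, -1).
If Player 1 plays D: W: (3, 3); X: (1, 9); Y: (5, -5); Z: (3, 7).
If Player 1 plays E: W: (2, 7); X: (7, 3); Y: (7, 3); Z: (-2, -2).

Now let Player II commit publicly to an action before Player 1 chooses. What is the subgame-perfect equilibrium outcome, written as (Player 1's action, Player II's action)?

Work backward from Player 1's decision.
- W: Player 1 compares -4, -5, 6, 3, 2 and picks C; Player II would get 5.
- X: Player 1 compares 8, 7, -4, 1, 7 and picks A; Player II would get -2.
- Y: Player 1 compares -1, 5, 8, 5, 7 and picks C; Player II would get 9.
- Z: Player 1 compares -3, -4, 2, 3, -2 and picks D; Player II would get 7.
Among 5, -2, 9, 7, the best is 9 at Y. Subgame-perfect outcome: (C, Y) with payoffs (8, 9).

(C, Y)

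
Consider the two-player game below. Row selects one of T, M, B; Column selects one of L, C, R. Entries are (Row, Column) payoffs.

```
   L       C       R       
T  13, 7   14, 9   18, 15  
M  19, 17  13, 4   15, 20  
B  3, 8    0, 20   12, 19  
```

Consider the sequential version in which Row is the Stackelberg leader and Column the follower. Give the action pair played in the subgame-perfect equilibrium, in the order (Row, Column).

Solve by backward induction (Row leads).
- T: Column compares 7, 9, 15 and picks R; Row would get 18.
- M: Column compares 17, 4, 20 and picks R; Row would get 15.
- B: Column compares 8, 20, 19 and picks C; Row would get 0.
Row's induced payoffs are 18, 15, 0, so Row commits to T. Subgame-perfect outcome: (T, R) with payoffs (18, 15).

(T, R)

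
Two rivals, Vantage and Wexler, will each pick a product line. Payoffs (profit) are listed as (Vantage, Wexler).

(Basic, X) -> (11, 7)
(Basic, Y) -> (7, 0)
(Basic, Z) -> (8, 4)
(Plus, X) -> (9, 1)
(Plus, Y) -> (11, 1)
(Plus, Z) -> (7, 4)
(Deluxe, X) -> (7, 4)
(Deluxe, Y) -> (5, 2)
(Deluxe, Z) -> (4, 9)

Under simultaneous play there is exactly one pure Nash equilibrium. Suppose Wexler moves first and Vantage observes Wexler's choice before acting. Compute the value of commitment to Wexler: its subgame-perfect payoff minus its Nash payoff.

Solve by backward induction (Wexler leads).
- X: Vantage compares 11, 9, 7 and picks Basic; Wexler would get 7.
- Y: Vantage compares 7, 11, 5 and picks Plus; Wexler would get 1.
- Z: Vantage compares 8, 7, 4 and picks Basic; Wexler would get 4.
Among 7, 1, 4, the best is 7 at X. Subgame-perfect outcome: (Basic, X) with payoffs (11, 7).
Under simultaneous play:
Vantage's best replies: X→Basic; Y→Plus; Z→Basic.
Wexler's best replies: Basic→X; Plus→Z; Deluxe→Z.
Only (Basic, X) has each player best-responding; Nash payoffs (11, 7).
Wexler's commitment gain: 7 − 7 = 0.

0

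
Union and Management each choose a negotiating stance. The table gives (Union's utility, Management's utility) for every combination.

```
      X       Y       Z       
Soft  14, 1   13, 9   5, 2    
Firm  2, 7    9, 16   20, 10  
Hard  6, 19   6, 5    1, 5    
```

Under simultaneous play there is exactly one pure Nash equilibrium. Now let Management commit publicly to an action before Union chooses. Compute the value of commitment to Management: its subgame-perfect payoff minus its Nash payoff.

1

Solve by backward induction (Management leads).
- X → Union plays Soft (best of 14, 2, 6); Management gets 1.
- Y → Union plays Soft (best of 13, 9, 6); Management gets 9.
- Z → Union plays Firm (best of 5, 20, 1); Management gets 10.
Maximizing over 1, 9, 10, Management chooses Z. Subgame-perfect outcome: (Firm, Z) with payoffs (20, 10).
For the simultaneous game, intersect best replies.
Union's best replies: X→Soft; Y→Soft; Z→Firm.
Management's best replies: Soft→Y; Firm→Y; Hard→X.
The unique mutual best reply is (Soft, Y), giving (13, 9).
Management's commitment gain: 10 − 9 = 1.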